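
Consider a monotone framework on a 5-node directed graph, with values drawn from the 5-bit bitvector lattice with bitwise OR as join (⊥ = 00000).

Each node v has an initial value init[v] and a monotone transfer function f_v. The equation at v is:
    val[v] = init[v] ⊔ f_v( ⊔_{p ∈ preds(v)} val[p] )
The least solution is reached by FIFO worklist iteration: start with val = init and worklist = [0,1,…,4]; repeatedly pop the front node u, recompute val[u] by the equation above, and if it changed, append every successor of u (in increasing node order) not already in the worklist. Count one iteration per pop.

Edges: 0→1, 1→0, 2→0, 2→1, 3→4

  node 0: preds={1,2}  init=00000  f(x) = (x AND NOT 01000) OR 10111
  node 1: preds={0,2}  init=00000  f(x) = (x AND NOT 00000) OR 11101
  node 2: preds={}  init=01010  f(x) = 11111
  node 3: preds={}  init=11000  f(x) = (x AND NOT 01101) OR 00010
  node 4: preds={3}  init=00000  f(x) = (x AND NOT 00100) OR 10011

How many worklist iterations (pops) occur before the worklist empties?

Worklist (7 pops):
  #1 pop 0: in=01010 → 10111 (was 00000); enqueue []
  #2 pop 1: in=11111 → 11111 (was 00000); enqueue [0]
  #3 pop 2: in=00000 → 11111 (was 01010); enqueue [1]
  #4 pop 3: in=00000 → 11010 (was 11000); enqueue []
  #5 pop 4: in=11010 → 11011 (was 00000); enqueue []
  #6 pop 0: in=11111 → 10111 (no change)
  #7 pop 1: in=11111 → 11111 (no change)

Fixpoint:
  val[0] = 10111
  val[1] = 11111
  val[2] = 11111
  val[3] = 11010
  val[4] = 11011

7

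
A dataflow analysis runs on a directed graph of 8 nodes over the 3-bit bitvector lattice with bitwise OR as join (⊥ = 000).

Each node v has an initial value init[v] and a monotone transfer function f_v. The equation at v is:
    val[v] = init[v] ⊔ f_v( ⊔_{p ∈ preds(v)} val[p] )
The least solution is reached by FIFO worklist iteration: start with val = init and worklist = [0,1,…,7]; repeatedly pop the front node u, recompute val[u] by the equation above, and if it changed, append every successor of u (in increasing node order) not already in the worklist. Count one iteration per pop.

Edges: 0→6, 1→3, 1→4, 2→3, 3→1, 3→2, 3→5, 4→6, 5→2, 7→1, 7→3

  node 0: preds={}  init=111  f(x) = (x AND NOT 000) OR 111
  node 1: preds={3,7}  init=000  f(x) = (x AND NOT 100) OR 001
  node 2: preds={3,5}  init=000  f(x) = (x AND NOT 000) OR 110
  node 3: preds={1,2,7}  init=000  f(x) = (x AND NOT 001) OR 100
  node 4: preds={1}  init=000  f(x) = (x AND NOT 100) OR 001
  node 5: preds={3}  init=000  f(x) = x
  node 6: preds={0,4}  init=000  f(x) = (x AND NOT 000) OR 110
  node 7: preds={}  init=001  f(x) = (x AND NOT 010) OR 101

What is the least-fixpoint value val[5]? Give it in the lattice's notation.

110

Worklist (13 pops):
  #1 pop 0: in=000 → 111 (no change)
  #2 pop 1: in=001 → 001 (was 000); enqueue []
  #3 pop 2: in=000 → 110 (was 000); enqueue []
  #4 pop 3: in=111 → 110 (was 000); enqueue [1,2]
  #5 pop 4: in=001 → 001 (was 000); enqueue []
  #6 pop 5: in=110 → 110 (was 000); enqueue []
  #7 pop 6: in=111 → 111 (was 000); enqueue []
  #8 pop 7: in=000 → 101 (was 001); enqueue [3]
  #9 pop 1: in=111 → 011 (was 001); enqueue [4]
  #10 pop 2: in=110 → 110 (no change)
  #11 pop 3: in=111 → 110 (no change)
  #12 pop 4: in=011 → 011 (was 001); enqueue [6]
  #13 pop 6: in=111 → 111 (no change)

Fixpoint:
  val[0] = 111
  val[1] = 011
  val[2] = 110
  val[3] = 110
  val[4] = 011
  val[5] = 110
  val[6] = 111
  val[7] = 101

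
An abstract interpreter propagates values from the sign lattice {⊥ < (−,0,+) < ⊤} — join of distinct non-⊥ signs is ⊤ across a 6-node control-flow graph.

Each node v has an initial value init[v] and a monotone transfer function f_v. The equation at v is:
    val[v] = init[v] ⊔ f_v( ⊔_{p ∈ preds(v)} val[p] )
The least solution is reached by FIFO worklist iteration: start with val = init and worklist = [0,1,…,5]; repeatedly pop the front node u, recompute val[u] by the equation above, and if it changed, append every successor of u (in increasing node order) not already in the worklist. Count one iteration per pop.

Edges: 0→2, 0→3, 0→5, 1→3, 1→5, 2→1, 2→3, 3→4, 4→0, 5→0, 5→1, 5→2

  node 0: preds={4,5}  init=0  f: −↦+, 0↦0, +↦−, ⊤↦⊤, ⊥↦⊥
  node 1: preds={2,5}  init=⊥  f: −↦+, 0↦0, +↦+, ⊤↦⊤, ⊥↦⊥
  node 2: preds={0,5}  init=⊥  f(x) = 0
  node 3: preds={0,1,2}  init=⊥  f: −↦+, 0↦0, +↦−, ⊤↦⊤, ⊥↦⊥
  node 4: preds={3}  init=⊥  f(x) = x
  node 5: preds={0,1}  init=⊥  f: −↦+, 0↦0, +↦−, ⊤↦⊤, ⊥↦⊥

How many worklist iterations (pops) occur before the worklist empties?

11

Trace (11 dequeues):
  [1] u=0 | in ⊥ | out 0 | ==
  [2] u=1 | in ⊥ | out ⊥ | ==
  [3] u=2 | in 0 | out 0 | prev ⊥ | push {1}
  [4] u=3 | in 0 | out 0 | prev ⊥ | push {}
  [5] u=4 | in 0 | out 0 | prev ⊥ | push {0}
  [6] u=5 | in 0 | out 0 | prev ⊥ | push {2}
  [7] u=1 | in 0 | out 0 | prev ⊥ | push {3,5}
  [8] u=0 | in 0 | out 0 | ==
  [9] u=2 | in 0 | out 0 | ==
  [10] u=3 | in 0 | out 0 | ==
  [11] u=5 | in 0 | out 0 | ==

Converged values:
  [0] 0
  [1] 0
  [2] 0
  [3] 0
  [4] 0
  [5] 0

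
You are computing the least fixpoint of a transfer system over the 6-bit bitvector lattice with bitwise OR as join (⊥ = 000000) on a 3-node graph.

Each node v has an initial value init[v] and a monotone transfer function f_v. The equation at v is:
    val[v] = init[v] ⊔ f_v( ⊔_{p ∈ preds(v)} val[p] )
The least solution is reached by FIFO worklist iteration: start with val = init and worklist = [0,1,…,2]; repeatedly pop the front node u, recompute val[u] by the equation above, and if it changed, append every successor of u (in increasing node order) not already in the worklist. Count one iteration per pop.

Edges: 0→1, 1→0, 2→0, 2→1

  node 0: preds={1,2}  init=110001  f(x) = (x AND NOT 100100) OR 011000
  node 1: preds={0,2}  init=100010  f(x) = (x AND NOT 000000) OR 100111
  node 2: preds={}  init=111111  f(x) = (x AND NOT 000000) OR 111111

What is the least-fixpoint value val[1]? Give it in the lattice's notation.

Iteration log — 4 steps:
  step 1. node 0  ⊔preds=111111  new=111011  old=110001  +wl: 
  step 2. node 1  ⊔preds=111111  new=111111  old=100010  +wl: 0
  step 3. node 2  ⊔preds=000000  new=111111  stable
  step 4. node 0  ⊔preds=111111  new=111011  stable

Least fixpoint reached:
  node 0: 111011
  node 1: 111111
  node 2: 111111

111111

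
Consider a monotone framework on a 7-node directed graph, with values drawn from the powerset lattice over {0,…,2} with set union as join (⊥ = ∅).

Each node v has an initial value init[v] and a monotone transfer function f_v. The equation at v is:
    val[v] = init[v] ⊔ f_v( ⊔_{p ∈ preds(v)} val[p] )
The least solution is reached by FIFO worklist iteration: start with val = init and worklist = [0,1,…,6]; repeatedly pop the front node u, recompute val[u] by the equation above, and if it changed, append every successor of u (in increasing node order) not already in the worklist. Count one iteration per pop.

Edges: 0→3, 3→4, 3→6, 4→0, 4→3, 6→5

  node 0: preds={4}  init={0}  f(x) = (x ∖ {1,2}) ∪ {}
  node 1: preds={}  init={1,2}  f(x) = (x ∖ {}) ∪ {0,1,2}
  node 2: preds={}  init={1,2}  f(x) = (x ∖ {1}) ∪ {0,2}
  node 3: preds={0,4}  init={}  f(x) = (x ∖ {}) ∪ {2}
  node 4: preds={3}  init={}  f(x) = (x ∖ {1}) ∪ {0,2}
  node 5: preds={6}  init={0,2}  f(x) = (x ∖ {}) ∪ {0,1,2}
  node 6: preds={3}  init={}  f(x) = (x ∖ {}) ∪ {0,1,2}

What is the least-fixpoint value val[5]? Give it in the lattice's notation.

{0,1,2}

Worklist (10 pops):
  #1 pop 0: in={} → {0} (no change)
  #2 pop 1: in={} → {0,1,2} (was {1,2}); enqueue []
  #3 pop 2: in={} → {0,1,2} (was {1,2}); enqueue []
  #4 pop 3: in={0} → {0,2} (was {}); enqueue []
  #5 pop 4: in={0,2} → {0,2} (was {}); enqueue [0,3]
  #6 pop 5: in={} → {0,1,2} (was {0,2}); enqueue []
  #7 pop 6: in={0,2} → {0,1,2} (was {}); enqueue [5]
  #8 pop 0: in={0,2} → {0} (no change)
  #9 pop 3: in={0,2} → {0,2} (no change)
  #10 pop 5: in={0,1,2} → {0,1,2} (no change)

Fixpoint:
  val[0] = {0}
  val[1] = {0,1,2}
  val[2] = {0,1,2}
  val[3] = {0,2}
  val[4] = {0,2}
  val[5] = {0,1,2}
  val[6] = {0,1,2}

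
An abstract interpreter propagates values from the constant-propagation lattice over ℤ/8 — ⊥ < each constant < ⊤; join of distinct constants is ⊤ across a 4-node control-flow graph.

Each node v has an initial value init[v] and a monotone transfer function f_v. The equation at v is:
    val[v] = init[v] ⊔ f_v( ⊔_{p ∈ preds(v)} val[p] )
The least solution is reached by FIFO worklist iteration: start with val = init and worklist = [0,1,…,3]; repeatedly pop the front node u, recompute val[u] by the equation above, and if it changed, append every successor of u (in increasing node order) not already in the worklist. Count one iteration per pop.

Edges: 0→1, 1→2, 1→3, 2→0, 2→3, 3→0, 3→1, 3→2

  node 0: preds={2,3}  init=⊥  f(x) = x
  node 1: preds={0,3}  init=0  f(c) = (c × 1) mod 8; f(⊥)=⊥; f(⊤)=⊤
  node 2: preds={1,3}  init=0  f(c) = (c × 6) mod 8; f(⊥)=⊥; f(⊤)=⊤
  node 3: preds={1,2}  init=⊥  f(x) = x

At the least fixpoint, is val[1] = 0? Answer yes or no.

Worklist (7 pops):
  #1 pop 0: in=0 → 0 (was ⊥); enqueue []
  #2 pop 1: in=0 → 0 (no change)
  #3 pop 2: in=0 → 0 (no change)
  #4 pop 3: in=0 → 0 (was ⊥); enqueue [0,1,2]
  #5 pop 0: in=0 → 0 (no change)
  #6 pop 1: in=0 → 0 (no change)
  #7 pop 2: in=0 → 0 (no change)

Fixpoint:
  val[0] = 0
  val[1] = 0
  val[2] = 0
  val[3] = 0

yes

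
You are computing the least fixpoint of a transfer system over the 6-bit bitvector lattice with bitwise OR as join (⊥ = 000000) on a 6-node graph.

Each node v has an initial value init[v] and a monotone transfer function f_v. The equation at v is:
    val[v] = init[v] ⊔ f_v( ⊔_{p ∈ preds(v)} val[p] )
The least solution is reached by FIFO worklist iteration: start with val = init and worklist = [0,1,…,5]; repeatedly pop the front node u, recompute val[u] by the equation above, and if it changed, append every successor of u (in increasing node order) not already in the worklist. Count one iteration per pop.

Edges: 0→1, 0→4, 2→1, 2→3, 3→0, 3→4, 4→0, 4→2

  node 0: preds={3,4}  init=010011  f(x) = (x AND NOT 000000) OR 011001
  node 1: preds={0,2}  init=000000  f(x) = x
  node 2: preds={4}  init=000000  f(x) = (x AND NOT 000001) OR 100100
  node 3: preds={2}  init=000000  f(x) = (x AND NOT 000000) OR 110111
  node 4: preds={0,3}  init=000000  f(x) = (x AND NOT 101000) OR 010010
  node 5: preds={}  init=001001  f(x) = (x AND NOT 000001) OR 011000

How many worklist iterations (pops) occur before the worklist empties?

12

Trace (12 dequeues):
  [1] u=0 | in 000000 | out 011011 | prev 010011 | push {}
  [2] u=1 | in 011011 | out 011011 | prev 000000 | push {}
  [3] u=2 | in 000000 | out 100100 | prev 000000 | push {1}
  [4] u=3 | in 100100 | out 110111 | prev 000000 | push {0}
  [5] u=4 | in 111111 | out 010111 | prev 000000 | push {2}
  [6] u=5 | in 000000 | out 011001 | prev 001001 | push {}
  [7] u=1 | in 111111 | out 111111 | prev 011011 | push {}
  [8] u=0 | in 110111 | out 111111 | prev 011011 | push {1,4}
  [9] u=2 | in 010111 | out 110110 | prev 100100 | push {3}
  [10] u=1 | in 111111 | out 111111 | ==
  [11] u=4 | in 111111 | out 010111 | ==
  [12] u=3 | in 110110 | out 110111 | ==

Converged values:
  [0] 111111
  [1] 111111
  [2] 110110
  [3] 110111
  [4] 010111
  [5] 011001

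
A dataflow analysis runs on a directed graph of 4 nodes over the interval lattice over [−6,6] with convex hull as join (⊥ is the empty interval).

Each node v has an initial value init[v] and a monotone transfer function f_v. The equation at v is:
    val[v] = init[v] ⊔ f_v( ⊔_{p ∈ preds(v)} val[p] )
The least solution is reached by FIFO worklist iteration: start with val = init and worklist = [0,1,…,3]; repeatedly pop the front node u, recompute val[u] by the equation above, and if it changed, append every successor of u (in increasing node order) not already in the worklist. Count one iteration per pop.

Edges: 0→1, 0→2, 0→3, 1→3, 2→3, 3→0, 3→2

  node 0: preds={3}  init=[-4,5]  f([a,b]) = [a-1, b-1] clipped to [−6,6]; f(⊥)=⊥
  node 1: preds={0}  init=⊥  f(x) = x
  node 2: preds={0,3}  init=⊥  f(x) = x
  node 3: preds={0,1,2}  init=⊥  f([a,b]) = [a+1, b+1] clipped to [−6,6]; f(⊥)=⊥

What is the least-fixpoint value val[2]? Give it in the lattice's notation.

Iteration log — 7 steps:
  step 1. node 0  ⊔preds=⊥  new=[-4,5]  stable
  step 2. node 1  ⊔preds=[-4,5]  new=[-4,5]  old=⊥  +wl: 
  step 3. node 2  ⊔preds=[-4,5]  new=[-4,5]  old=⊥  +wl: 
  step 4. node 3  ⊔preds=[-4,5]  new=[-3,6]  old=⊥  +wl: 0,2
  step 5. node 0  ⊔preds=[-3,6]  new=[-4,5]  stable
  step 6. node 2  ⊔preds=[-4,6]  new=[-4,6]  old=[-4,5]  +wl: 3
  step 7. node 3  ⊔preds=[-4,6]  new=[-3,6]  stable

Least fixpoint reached:
  node 0: [-4,5]
  node 1: [-4,5]
  node 2: [-4,6]
  node 3: [-3,6]

[-4,6]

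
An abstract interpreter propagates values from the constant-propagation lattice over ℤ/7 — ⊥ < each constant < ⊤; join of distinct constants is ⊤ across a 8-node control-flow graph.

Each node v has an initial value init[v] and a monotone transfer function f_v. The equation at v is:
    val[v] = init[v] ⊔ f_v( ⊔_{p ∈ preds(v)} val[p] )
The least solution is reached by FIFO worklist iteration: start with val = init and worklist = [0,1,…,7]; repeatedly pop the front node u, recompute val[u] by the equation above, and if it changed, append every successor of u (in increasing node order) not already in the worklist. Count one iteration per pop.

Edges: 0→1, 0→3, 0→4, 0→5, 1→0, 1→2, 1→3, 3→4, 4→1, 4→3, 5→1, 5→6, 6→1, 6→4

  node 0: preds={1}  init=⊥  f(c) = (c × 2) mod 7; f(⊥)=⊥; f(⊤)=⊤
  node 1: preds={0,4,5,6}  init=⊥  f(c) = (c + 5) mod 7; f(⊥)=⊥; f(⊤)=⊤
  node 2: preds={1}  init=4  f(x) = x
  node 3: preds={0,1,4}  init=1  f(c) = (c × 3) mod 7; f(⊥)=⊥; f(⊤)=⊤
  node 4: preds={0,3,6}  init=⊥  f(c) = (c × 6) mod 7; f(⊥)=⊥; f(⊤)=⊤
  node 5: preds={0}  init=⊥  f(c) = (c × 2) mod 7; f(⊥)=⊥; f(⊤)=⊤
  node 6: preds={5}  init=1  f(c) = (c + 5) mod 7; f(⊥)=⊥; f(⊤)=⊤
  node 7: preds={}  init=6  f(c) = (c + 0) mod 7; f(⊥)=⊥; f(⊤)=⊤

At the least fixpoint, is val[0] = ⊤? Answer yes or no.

yes

Iteration log — 24 steps:
  step 1. node 0  ⊔preds=⊥  new=⊥  stable
  step 2. node 1  ⊔preds=1  new=6  old=⊥  +wl: 0
  step 3. node 2  ⊔preds=6  new=⊤  old=4  +wl: 
  step 4. node 3  ⊔preds=6  new=⊤  old=1  +wl: 
  step 5. node 4  ⊔preds=⊤  new=⊤  old=⊥  +wl: 1,3
  step 6. node 5  ⊔preds=⊥  new=⊥  stable
  step 7. node 6  ⊔preds=⊥  new=1  stable
  step 8. node 7  ⊔preds=⊥  new=6  stable
  step 9. node 0  ⊔preds=6  new=5  old=⊥  +wl: 4,5
  step 10. node 1  ⊔preds=⊤  new=⊤  old=6  +wl: 0,2
  step 11. node 3  ⊔preds=⊤  new=⊤  stable
  step 12. node 4  ⊔preds=⊤  new=⊤  stable
  step 13. node 5  ⊔preds=5  new=3  old=⊥  +wl: 1,6
  step 14. node 0  ⊔preds=⊤  new=⊤  old=5  +wl: 3,4,5
  step 15. node 2  ⊔preds=⊤  new=⊤  stable
  step 16. node 1  ⊔preds=⊤  new=⊤  stable
  step 17. node 6  ⊔preds=3  new=1  stable
  step 18. node 3  ⊔preds=⊤  new=⊤  stable
  step 19. node 4  ⊔preds=⊤  new=⊤  stable
  step 20. node 5  ⊔preds=⊤  new=⊤  old=3  +wl: 1,6
  step 21. node 1  ⊔preds=⊤  new=⊤  stable
  step 22. node 6  ⊔preds=⊤  new=⊤  old=1  +wl: 1,4
  step 23. node 1  ⊔preds=⊤  new=⊤  stable
  step 24. node 4  ⊔preds=⊤  new=⊤  stable

Least fixpoint reached:
  node 0: ⊤
  node 1: ⊤
  node 2: ⊤
  node 3: ⊤
  node 4: ⊤
  node 5: ⊤
  node 6: ⊤
  node 7: 6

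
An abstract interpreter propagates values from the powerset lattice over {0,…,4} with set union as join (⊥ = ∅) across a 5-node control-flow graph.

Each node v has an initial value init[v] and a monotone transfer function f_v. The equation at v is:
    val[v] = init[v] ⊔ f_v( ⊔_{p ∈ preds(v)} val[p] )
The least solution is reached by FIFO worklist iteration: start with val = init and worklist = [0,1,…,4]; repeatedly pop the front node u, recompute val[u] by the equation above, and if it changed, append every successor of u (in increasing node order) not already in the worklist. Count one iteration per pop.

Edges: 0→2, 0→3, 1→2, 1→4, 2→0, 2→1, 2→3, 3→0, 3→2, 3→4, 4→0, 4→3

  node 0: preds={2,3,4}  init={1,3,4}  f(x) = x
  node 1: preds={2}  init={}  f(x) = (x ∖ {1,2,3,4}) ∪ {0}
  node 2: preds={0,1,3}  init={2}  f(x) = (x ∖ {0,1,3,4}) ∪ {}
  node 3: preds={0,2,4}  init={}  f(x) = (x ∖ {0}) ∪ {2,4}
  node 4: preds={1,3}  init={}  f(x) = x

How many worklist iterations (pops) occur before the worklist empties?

8

Trace (8 dequeues):
  [1] u=0 | in {2} | out {1,2,3,4} | prev {1,3,4} | push {}
  [2] u=1 | in {2} | out {0} | prev {} | push {}
  [3] u=2 | in {0,1,2,3,4} | out {2} | ==
  [4] u=3 | in {1,2,3,4} | out {1,2,3,4} | prev {} | push {0,2}
  [5] u=4 | in {0,1,2,3,4} | out {0,1,2,3,4} | prev {} | push {3}
  [6] u=0 | in {0,1,2,3,4} | out {0,1,2,3,4} | prev {1,2,3,4} | push {}
  [7] u=2 | in {0,1,2,3,4} | out {2} | ==
  [8] u=3 | in {0,1,2,3,4} | out {1,2,3,4} | ==

Converged values:
  [0] {0,1,2,3,4}
  [1] {0}
  [2] {2}
  [3] {1,2,3,4}
  [4] {0,1,2,3,4}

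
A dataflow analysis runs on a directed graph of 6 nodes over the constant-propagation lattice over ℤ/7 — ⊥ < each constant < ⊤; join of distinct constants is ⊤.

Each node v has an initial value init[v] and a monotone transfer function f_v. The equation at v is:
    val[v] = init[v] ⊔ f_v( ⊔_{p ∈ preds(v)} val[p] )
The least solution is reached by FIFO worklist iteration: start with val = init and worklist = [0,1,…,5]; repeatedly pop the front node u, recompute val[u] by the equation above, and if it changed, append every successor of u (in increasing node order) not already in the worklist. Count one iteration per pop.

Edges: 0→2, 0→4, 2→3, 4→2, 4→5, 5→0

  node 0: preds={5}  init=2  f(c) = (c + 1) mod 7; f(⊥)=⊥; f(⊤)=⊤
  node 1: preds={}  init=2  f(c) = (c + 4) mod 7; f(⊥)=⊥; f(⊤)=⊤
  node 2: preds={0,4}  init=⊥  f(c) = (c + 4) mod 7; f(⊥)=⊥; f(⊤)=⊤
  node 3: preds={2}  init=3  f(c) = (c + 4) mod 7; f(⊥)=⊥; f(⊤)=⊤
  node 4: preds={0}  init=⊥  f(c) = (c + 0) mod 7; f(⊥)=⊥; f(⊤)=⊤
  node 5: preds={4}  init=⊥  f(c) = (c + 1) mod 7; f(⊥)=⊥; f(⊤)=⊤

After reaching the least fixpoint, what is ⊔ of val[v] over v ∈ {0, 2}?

⊤

Trace (14 dequeues):
  [1] u=0 | in ⊥ | out 2 | ==
  [2] u=1 | in ⊥ | out 2 | ==
  [3] u=2 | in 2 | out 6 | prev ⊥ | push {}
  [4] u=3 | in 6 | out 3 | ==
  [5] u=4 | in 2 | out 2 | prev ⊥ | push {2}
  [6] u=5 | in 2 | out 3 | prev ⊥ | push {0}
  [7] u=2 | in 2 | out 6 | ==
  [8] u=0 | in 3 | out ⊤ | prev 2 | push {2,4}
  [9] u=2 | in ⊤ | out ⊤ | prev 6 | push {3}
  [10] u=4 | in ⊤ | out ⊤ | prev 2 | push {2,5}
  [11] u=3 | in ⊤ | out ⊤ | prev 3 | push {}
  [12] u=2 | in ⊤ | out ⊤ | ==
  [13] u=5 | in ⊤ | out ⊤ | prev 3 | push {0}
  [14] u=0 | in ⊤ | out ⊤ | ==

Converged values:
  [0] ⊤
  [1] 2
  [2] ⊤
  [3] ⊤
  [4] ⊤
  [5] ⊤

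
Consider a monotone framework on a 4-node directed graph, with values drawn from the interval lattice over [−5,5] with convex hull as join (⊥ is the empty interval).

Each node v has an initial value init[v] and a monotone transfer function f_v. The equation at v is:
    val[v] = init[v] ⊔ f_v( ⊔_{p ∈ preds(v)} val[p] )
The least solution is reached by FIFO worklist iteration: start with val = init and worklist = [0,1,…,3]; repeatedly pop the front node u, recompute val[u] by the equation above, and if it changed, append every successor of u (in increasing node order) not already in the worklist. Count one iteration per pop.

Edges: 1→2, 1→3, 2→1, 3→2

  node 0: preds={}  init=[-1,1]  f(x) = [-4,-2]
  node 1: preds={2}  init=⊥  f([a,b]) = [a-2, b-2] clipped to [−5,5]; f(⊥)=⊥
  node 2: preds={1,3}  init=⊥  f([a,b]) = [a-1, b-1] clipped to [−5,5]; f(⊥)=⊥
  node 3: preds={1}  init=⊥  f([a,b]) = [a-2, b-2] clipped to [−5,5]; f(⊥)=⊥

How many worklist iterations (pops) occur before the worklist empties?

4

Iteration log — 4 steps:
  step 1. node 0  ⊔preds=⊥  new=[-4,1]  old=[-1,1]  +wl: 
  step 2. node 1  ⊔preds=⊥  new=⊥  stable
  step 3. node 2  ⊔preds=⊥  new=⊥  stable
  step 4. node 3  ⊔preds=⊥  new=⊥  stable

Least fixpoint reached:
  node 0: [-4,1]
  node 1: ⊥
  node 2: ⊥
  node 3: ⊥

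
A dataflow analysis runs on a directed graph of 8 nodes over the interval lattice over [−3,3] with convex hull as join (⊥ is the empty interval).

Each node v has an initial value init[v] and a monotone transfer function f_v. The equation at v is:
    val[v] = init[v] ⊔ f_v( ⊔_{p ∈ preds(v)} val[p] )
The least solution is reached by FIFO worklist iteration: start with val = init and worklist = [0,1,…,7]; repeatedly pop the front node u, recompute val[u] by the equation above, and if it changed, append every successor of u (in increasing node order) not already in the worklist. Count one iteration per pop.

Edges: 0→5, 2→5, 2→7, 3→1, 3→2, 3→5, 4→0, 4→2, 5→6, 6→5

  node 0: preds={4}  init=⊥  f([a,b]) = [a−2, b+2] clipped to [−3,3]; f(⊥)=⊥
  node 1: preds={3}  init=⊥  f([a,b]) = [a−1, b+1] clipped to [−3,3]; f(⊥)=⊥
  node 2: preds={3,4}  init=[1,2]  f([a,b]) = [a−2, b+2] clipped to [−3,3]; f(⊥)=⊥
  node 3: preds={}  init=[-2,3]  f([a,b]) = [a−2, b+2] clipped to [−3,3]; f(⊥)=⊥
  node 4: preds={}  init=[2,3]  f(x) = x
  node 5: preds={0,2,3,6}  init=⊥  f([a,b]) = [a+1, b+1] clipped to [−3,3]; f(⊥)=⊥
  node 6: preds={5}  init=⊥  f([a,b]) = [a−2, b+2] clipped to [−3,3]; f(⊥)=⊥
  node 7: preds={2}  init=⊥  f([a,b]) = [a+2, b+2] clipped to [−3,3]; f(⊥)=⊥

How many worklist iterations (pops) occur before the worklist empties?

Trace (9 dequeues):
  [1] u=0 | in [2,3] | out [0,3] | prev ⊥ | push {}
  [2] u=1 | in [-2,3] | out [-3,3] | prev ⊥ | push {}
  [3] u=2 | in [-2,3] | out [-3,3] | prev [1,2] | push {}
  [4] u=3 | in ⊥ | out [-2,3] | ==
  [5] u=4 | in ⊥ | out [2,3] | ==
  [6] u=5 | in [-3,3] | out [-2,3] | prev ⊥ | push {}
  [7] u=6 | in [-2,3] | out [-3,3] | prev ⊥ | push {5}
  [8] u=7 | in [-3,3] | out [-1,3] | prev ⊥ | push {}
  [9] u=5 | in [-3,3] | out [-2,3] | ==

Converged values:
  [0] [0,3]
  [1] [-3,3]
  [2] [-3,3]
  [3] [-2,3]
  [4] [2,3]
  [5] [-2,3]
  [6] [-3,3]
  [7] [-1,3]

9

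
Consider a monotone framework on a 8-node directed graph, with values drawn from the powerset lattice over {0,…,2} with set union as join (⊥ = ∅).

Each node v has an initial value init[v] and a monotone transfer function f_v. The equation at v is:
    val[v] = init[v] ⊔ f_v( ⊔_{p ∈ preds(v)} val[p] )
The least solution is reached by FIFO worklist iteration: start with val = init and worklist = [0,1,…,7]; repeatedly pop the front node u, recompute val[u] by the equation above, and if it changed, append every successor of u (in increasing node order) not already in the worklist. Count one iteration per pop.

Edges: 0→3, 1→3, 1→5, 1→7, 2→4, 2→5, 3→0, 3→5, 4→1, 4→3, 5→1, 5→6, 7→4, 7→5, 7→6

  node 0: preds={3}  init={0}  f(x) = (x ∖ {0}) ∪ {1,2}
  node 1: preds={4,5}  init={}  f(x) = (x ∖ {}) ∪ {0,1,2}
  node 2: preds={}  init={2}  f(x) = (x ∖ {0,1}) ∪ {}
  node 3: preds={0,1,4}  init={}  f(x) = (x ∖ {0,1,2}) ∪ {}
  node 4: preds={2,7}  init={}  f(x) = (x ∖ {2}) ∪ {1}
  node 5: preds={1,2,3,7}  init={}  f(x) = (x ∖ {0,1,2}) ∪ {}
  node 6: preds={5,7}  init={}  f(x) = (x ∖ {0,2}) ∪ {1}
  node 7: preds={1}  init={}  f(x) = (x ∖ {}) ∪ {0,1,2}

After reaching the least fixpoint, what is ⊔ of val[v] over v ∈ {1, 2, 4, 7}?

{0,1,2}

Iteration log — 15 steps:
  step 1. node 0  ⊔preds={}  new={0,1,2}  old={0}  +wl: 
  step 2. node 1  ⊔preds={}  new={0,1,2}  old={}  +wl: 
  step 3. node 2  ⊔preds={}  new={2}  stable
  step 4. node 3  ⊔preds={0,1,2}  new={}  stable
  step 5. node 4  ⊔preds={2}  new={1}  old={}  +wl: 1,3
  step 6. node 5  ⊔preds={0,1,2}  new={}  stable
  step 7. node 6  ⊔preds={}  new={1}  old={}  +wl: 
  step 8. node 7  ⊔preds={0,1,2}  new={0,1,2}  old={}  +wl: 4,5,6
  step 9. node 1  ⊔preds={1}  new={0,1,2}  stable
  step 10. node 3  ⊔preds={0,1,2}  new={}  stable
  step 11. node 4  ⊔preds={0,1,2}  new={0,1}  old={1}  +wl: 1,3
  step 12. node 5  ⊔preds={0,1,2}  new={}  stable
  step 13. node 6  ⊔preds={0,1,2}  new={1}  stable
  step 14. node 1  ⊔preds={0,1}  new={0,1,2}  stable
  step 15. node 3  ⊔preds={0,1,2}  new={}  stable

Least fixpoint reached:
  node 0: {0,1,2}
  node 1: {0,1,2}
  node 2: {2}
  node 3: {}
  node 4: {0,1}
  node 5: {}
  node 6: {1}
  node 7: {0,1,2}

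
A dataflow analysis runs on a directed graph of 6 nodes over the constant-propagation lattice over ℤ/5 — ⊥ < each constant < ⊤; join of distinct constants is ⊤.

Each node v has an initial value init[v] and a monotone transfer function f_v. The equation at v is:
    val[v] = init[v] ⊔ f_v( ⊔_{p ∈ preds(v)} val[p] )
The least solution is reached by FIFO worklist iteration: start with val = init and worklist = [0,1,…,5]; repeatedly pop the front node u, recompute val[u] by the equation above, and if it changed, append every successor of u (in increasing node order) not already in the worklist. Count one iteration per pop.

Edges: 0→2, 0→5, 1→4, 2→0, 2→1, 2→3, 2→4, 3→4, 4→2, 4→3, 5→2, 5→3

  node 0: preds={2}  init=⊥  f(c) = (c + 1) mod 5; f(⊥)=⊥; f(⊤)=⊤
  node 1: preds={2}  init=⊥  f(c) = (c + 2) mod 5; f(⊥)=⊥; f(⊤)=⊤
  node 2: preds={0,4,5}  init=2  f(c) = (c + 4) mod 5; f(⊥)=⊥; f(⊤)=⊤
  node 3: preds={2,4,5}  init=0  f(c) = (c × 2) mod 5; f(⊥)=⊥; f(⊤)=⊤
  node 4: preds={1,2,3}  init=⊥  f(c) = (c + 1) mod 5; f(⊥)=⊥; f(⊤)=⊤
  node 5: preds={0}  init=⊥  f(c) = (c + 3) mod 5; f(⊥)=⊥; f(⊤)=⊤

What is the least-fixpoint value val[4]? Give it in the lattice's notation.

⊤

Iteration log — 15 steps:
  step 1. node 0  ⊔preds=2  new=3  old=⊥  +wl: 
  step 2. node 1  ⊔preds=2  new=4  old=⊥  +wl: 
  step 3. node 2  ⊔preds=3  new=2  stable
  step 4. node 3  ⊔preds=2  new=⊤  old=0  +wl: 
  step 5. node 4  ⊔preds=⊤  new=⊤  old=⊥  +wl: 2,3
  step 6. node 5  ⊔preds=3  new=1  old=⊥  +wl: 
  step 7. node 2  ⊔preds=⊤  new=⊤  old=2  +wl: 0,1,4
  step 8. node 3  ⊔preds=⊤  new=⊤  stable
  step 9. node 0  ⊔preds=⊤  new=⊤  old=3  +wl: 2,5
  step 10. node 1  ⊔preds=⊤  new=⊤  old=4  +wl: 
  step 11. node 4  ⊔preds=⊤  new=⊤  stable
  step 12. node 2  ⊔preds=⊤  new=⊤  stable
  step 13. node 5  ⊔preds=⊤  new=⊤  old=1  +wl: 2,3
  step 14. node 2  ⊔preds=⊤  new=⊤  stable
  step 15. node 3  ⊔preds=⊤  new=⊤  stable

Least fixpoint reached:
  node 0: ⊤
  node 1: ⊤
  node 2: ⊤
  node 3: ⊤
  node 4: ⊤
  node 5: ⊤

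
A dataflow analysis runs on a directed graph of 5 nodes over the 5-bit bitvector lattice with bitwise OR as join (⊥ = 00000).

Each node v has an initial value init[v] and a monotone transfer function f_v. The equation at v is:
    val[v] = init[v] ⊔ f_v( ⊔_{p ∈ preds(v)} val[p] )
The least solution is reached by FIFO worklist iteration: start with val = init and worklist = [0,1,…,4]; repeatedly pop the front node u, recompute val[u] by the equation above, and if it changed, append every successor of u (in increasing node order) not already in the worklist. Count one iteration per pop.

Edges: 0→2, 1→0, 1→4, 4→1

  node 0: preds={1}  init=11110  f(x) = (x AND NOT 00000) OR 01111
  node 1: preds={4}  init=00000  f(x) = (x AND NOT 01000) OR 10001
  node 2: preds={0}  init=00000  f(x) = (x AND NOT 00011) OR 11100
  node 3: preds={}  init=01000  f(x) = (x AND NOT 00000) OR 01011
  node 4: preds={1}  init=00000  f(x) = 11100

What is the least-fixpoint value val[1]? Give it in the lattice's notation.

Iteration log — 9 steps:
  step 1. node 0  ⊔preds=00000  new=11111  old=11110  +wl: 
  step 2. node 1  ⊔preds=00000  new=10001  old=00000  +wl: 0
  step 3. node 2  ⊔preds=11111  new=11100  old=00000  +wl: 
  step 4. node 3  ⊔preds=00000  new=01011  old=01000  +wl: 
  step 5. node 4  ⊔preds=10001  new=11100  old=00000  +wl: 1
  step 6. node 0  ⊔preds=10001  new=11111  stable
  step 7. node 1  ⊔preds=11100  new=10101  old=10001  +wl: 0,4
  step 8. node 0  ⊔preds=10101  new=11111  stable
  step 9. node 4  ⊔preds=10101  new=11100  stable

Least fixpoint reached:
  node 0: 11111
  node 1: 10101
  node 2: 11100
  node 3: 01011
  node 4: 11100

10101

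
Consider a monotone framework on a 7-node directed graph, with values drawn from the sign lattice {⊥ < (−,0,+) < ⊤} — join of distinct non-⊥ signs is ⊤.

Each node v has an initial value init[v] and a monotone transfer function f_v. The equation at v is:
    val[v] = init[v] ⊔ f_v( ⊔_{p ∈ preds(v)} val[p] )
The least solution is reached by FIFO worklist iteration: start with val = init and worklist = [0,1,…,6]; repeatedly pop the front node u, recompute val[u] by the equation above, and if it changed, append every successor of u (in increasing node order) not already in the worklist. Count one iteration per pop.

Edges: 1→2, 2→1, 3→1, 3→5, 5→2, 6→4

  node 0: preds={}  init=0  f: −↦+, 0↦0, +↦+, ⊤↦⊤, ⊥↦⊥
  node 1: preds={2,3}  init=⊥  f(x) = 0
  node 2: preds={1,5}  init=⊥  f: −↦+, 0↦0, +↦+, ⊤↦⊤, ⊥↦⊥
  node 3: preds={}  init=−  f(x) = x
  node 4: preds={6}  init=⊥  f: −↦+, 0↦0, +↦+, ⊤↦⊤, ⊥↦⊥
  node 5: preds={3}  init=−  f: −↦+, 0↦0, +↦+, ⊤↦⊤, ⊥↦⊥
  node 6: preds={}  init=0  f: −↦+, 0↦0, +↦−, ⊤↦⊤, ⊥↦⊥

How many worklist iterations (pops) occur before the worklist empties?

Trace (9 dequeues):
  [1] u=0 | in ⊥ | out 0 | ==
  [2] u=1 | in − | out 0 | prev ⊥ | push {}
  [3] u=2 | in ⊤ | out ⊤ | prev ⊥ | push {1}
  [4] u=3 | in ⊥ | out − | ==
  [5] u=4 | in 0 | out 0 | prev ⊥ | push {}
  [6] u=5 | in − | out ⊤ | prev − | push {2}
  [7] u=6 | in ⊥ | out 0 | ==
  [8] u=1 | in ⊤ | out 0 | ==
  [9] u=2 | in ⊤ | out ⊤ | ==

Converged values:
  [0] 0
  [1] 0
  [2] ⊤
  [3] −
  [4] 0
  [5] ⊤
  [6] 0

9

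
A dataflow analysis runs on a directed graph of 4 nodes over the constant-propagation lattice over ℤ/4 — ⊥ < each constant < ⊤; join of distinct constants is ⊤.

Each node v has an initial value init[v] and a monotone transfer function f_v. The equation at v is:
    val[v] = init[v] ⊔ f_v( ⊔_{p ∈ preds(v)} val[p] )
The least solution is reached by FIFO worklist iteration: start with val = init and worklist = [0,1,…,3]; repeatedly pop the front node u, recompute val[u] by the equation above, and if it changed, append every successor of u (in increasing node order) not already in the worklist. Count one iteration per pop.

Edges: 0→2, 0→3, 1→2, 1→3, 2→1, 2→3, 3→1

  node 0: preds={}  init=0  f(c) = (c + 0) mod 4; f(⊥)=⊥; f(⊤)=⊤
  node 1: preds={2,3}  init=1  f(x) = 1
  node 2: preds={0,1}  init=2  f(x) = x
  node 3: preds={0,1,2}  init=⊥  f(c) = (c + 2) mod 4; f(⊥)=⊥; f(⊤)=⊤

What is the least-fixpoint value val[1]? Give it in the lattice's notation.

1

Iteration log — 5 steps:
  step 1. node 0  ⊔preds=⊥  new=0  stable
  step 2. node 1  ⊔preds=2  new=1  stable
  step 3. node 2  ⊔preds=⊤  new=⊤  old=2  +wl: 1
  step 4. node 3  ⊔preds=⊤  new=⊤  old=⊥  +wl: 
  step 5. node 1  ⊔preds=⊤  new=1  stable

Least fixpoint reached:
  node 0: 0
  node 1: 1
  node 2: ⊤
  node 3: ⊤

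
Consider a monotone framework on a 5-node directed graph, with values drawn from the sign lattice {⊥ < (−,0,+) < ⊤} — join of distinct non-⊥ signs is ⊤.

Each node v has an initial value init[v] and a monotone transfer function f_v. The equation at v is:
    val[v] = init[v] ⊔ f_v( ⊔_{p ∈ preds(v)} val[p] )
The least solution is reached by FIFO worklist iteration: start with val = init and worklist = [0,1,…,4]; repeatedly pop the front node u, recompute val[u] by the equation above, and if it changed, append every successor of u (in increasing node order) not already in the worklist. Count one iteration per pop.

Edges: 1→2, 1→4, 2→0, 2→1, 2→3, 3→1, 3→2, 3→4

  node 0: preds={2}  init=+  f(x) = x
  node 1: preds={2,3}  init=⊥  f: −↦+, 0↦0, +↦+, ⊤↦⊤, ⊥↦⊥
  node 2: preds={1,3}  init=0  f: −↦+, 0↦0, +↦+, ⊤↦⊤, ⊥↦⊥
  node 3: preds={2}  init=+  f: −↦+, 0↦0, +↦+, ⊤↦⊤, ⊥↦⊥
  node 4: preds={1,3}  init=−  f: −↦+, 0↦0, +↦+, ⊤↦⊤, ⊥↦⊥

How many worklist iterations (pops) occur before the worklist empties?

8

Trace (8 dequeues):
  [1] u=0 | in 0 | out ⊤ | prev + | push {}
  [2] u=1 | in ⊤ | out ⊤ | prev ⊥ | push {}
  [3] u=2 | in ⊤ | out ⊤ | prev 0 | push {0,1}
  [4] u=3 | in ⊤ | out ⊤ | prev + | push {2}
  [5] u=4 | in ⊤ | out ⊤ | prev − | push {}
  [6] u=0 | in ⊤ | out ⊤ | ==
  [7] u=1 | in ⊤ | out ⊤ | ==
  [8] u=2 | in ⊤ | out ⊤ | ==

Converged values:
  [0] ⊤
  [1] ⊤
  [2] ⊤
  [3] ⊤
  [4] ⊤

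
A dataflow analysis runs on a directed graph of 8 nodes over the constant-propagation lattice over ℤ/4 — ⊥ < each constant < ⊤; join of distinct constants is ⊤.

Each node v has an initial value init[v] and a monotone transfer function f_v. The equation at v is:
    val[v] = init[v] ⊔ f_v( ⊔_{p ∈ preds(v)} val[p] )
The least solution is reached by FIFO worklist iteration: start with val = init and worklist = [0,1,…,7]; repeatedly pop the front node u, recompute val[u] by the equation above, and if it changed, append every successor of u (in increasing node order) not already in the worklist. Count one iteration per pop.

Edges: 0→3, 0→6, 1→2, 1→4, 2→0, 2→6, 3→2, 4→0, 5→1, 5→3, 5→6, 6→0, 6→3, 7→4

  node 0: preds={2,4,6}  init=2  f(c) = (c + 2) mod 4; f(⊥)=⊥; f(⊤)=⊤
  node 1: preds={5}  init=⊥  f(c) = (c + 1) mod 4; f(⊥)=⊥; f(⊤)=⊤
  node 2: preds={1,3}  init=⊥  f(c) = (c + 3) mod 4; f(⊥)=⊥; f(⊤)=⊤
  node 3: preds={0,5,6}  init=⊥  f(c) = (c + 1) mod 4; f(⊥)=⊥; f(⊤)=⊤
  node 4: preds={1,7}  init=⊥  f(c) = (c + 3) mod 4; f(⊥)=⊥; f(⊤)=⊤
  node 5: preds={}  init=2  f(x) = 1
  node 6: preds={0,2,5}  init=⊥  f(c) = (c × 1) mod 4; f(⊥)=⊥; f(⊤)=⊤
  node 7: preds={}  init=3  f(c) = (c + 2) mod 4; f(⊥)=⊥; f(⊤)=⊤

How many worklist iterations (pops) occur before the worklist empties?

17

Trace (17 dequeues):
  [1] u=0 | in ⊥ | out 2 | ==
  [2] u=1 | in 2 | out 3 | prev ⊥ | push {}
  [3] u=2 | in 3 | out 2 | prev ⊥ | push {0}
  [4] u=3 | in 2 | out 3 | prev ⊥ | push {2}
  [5] u=4 | in 3 | out 2 | prev ⊥ | push {}
  [6] u=5 | in ⊥ | out ⊤ | prev 2 | push {1,3}
  [7] u=6 | in ⊤ | out ⊤ | prev ⊥ | push {}
  [8] u=7 | in ⊥ | out 3 | ==
  [9] u=0 | in ⊤ | out ⊤ | prev 2 | push {6}
  [10] u=2 | in 3 | out 2 | ==
  [11] u=1 | in ⊤ | out ⊤ | prev 3 | push {2,4}
  [12] u=3 | in ⊤ | out ⊤ | prev 3 | push {}
  [13] u=6 | in ⊤ | out ⊤ | ==
  [14] u=2 | in ⊤ | out ⊤ | prev 2 | push {0,6}
  [15] u=4 | in ⊤ | out ⊤ | prev 2 | push {}
  [16] u=0 | in ⊤ | out ⊤ | ==
  [17] u=6 | in ⊤ | out ⊤ | ==

Converged values:
  [0] ⊤
  [1] ⊤
  [2] ⊤
  [3] ⊤
  [4] ⊤
  [5] ⊤
  [6] ⊤
  [7] 3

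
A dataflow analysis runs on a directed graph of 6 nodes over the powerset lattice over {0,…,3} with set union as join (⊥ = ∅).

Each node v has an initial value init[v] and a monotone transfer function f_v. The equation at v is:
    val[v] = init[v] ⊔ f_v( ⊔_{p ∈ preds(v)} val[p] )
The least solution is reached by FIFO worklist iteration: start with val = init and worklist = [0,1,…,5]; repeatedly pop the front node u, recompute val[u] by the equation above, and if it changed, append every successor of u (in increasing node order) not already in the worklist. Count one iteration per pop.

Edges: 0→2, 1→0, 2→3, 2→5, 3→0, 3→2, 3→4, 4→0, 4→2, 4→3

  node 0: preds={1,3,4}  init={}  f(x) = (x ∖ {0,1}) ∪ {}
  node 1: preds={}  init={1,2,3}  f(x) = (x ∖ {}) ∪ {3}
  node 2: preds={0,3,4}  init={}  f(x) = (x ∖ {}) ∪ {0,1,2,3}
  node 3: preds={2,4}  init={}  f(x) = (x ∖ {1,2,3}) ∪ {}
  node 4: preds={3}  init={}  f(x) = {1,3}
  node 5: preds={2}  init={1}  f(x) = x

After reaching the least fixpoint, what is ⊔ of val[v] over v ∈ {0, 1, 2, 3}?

{0,1,2,3}

Trace (9 dequeues):
  [1] u=0 | in {1,2,3} | out {2,3} | prev {} | push {}
  [2] u=1 | in {} | out {1,2,3} | ==
  [3] u=2 | in {2,3} | out {0,1,2,3} | prev {} | push {}
  [4] u=3 | in {0,1,2,3} | out {0} | prev {} | push {0,2}
  [5] u=4 | in {0} | out {1,3} | prev {} | push {3}
  [6] u=5 | in {0,1,2,3} | out {0,1,2,3} | prev {1} | push {}
  [7] u=0 | in {0,1,2,3} | out {2,3} | ==
  [8] u=2 | in {0,1,2,3} | out {0,1,2,3} | ==
  [9] u=3 | in {0,1,2,3} | out {0} | ==

Converged values:
  [0] {2,3}
  [1] {1,2,3}
  [2] {0,1,2,3}
  [3] {0}
  [4] {1,3}
  [5] {0,1,2,3}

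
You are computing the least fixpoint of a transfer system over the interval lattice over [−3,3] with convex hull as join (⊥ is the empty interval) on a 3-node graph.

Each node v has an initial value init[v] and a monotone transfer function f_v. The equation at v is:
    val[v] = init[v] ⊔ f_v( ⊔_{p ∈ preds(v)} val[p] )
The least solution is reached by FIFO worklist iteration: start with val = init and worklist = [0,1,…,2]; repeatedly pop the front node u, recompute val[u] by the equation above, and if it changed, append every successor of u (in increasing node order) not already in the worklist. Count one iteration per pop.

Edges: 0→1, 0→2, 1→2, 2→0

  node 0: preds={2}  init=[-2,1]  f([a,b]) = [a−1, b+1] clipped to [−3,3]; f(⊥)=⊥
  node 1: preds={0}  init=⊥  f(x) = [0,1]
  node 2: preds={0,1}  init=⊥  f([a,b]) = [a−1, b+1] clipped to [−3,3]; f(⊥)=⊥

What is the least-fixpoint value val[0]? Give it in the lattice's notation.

[-3,3]

Worklist (7 pops):
  #1 pop 0: in=⊥ → [-2,1] (no change)
  #2 pop 1: in=[-2,1] → [0,1] (was ⊥); enqueue []
  #3 pop 2: in=[-2,1] → [-3,2] (was ⊥); enqueue [0]
  #4 pop 0: in=[-3,2] → [-3,3] (was [-2,1]); enqueue [1,2]
  #5 pop 1: in=[-3,3] → [0,1] (no change)
  #6 pop 2: in=[-3,3] → [-3,3] (was [-3,2]); enqueue [0]
  #7 pop 0: in=[-3,3] → [-3,3] (no change)

Fixpoint:
  val[0] = [-3,3]
  val[1] = [0,1]
  val[2] = [-3,3]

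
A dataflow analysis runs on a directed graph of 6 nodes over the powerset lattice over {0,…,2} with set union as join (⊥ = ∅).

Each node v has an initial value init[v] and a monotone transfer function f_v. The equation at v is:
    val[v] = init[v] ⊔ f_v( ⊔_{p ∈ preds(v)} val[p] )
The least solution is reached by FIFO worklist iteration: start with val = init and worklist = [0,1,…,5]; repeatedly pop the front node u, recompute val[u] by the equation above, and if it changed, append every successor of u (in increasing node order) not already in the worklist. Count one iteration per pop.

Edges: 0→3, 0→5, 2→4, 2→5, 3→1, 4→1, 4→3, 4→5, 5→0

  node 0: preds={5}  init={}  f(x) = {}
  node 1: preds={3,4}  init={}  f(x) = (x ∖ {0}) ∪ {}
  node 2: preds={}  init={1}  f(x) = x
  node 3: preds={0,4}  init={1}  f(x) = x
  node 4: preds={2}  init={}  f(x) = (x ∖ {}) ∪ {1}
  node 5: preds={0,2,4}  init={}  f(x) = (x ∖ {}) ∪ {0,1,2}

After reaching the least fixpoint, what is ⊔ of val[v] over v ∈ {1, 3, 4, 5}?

Trace (9 dequeues):
  [1] u=0 | in {} | out {} | ==
  [2] u=1 | in {1} | out {1} | prev {} | push {}
  [3] u=2 | in {} | out {1} | ==
  [4] u=3 | in {} | out {1} | ==
  [5] u=4 | in {1} | out {1} | prev {} | push {1,3}
  [6] u=5 | in {1} | out {0,1,2} | prev {} | push {0}
  [7] u=1 | in {1} | out {1} | ==
  [8] u=3 | in {1} | out {1} | ==
  [9] u=0 | in {0,1,2} | out {} | ==

Converged values:
  [0] {}
  [1] {1}
  [2] {1}
  [3] {1}
  [4] {1}
  [5] {0,1,2}

{0,1,2}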